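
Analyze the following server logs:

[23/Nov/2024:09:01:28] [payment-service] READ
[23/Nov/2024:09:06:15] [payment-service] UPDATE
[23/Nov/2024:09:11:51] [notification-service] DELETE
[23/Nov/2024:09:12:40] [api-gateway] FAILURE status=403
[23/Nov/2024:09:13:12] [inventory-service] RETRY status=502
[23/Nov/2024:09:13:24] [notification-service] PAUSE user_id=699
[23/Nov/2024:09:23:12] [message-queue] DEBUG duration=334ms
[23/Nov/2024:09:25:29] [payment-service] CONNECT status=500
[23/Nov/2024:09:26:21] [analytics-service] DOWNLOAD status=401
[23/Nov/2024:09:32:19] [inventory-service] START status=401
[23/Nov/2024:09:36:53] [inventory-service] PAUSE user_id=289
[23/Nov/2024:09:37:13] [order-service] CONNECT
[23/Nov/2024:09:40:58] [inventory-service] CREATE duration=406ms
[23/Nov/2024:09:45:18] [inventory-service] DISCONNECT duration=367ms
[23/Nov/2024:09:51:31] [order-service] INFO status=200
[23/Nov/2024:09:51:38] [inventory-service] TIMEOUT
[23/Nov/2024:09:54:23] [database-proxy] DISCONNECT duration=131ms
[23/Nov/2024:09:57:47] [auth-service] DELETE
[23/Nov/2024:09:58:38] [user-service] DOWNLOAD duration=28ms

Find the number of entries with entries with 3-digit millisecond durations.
4

To find matching entries:

1. Pattern to match: entries with 3-digit millisecond durations
2. Scan each log entry for the pattern
3. Count matches: 4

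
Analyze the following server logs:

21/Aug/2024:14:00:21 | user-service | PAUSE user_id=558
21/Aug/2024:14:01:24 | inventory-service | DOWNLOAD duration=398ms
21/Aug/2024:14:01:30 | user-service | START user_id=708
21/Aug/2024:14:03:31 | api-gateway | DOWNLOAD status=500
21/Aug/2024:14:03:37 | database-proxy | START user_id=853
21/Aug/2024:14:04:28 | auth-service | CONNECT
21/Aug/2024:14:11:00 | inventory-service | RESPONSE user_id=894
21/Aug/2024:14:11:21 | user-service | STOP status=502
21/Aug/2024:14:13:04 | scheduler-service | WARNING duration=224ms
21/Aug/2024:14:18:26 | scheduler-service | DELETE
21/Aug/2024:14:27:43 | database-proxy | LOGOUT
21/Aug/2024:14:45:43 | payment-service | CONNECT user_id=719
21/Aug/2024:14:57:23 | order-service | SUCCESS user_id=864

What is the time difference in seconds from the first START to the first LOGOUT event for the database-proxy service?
1446

To find the time between events:

1. Locate the first START event for database-proxy: 21/Aug/2024:14:03:37
2. Locate the first LOGOUT event for database-proxy: 21/Aug/2024:14:27:43
3. Calculate the difference: 21/Aug/2024:14:27:43 - 21/Aug/2024:14:03:37 = 1446 seconds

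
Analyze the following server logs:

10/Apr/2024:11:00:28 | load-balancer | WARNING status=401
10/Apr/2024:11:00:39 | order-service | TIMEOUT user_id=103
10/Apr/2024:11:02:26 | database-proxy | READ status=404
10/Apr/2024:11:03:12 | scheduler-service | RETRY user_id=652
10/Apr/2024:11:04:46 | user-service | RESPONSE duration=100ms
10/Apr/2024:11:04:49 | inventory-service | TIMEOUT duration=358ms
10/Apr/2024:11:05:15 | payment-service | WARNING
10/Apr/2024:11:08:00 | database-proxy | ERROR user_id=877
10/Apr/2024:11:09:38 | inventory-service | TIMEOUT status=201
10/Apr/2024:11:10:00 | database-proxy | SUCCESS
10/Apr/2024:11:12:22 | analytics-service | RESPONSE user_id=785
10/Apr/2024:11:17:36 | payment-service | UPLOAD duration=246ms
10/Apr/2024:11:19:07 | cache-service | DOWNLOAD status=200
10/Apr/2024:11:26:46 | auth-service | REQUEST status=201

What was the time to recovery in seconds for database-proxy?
120

To calculate recovery time:

1. Find ERROR event for database-proxy: 10/Apr/2024:11:08:00
2. Find next SUCCESS event for database-proxy: 10/Apr/2024:11:10:00
3. Recovery time: 10/Apr/2024:11:10:00 - 10/Apr/2024:11:08:00 = 120 seconds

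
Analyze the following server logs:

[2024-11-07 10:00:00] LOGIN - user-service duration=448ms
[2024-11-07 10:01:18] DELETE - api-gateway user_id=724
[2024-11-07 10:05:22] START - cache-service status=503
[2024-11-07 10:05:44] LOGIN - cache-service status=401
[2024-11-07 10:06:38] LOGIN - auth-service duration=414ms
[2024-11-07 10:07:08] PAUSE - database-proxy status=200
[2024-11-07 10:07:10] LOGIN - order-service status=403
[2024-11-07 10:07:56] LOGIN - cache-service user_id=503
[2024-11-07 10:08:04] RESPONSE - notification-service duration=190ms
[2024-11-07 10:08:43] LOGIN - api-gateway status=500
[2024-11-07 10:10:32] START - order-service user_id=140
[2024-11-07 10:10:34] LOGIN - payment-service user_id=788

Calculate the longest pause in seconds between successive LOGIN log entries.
344

To find the longest gap:

1. Extract all LOGIN events in chronological order
2. Calculate time differences between consecutive events
3. Find the maximum difference
4. Longest gap: 344 seconds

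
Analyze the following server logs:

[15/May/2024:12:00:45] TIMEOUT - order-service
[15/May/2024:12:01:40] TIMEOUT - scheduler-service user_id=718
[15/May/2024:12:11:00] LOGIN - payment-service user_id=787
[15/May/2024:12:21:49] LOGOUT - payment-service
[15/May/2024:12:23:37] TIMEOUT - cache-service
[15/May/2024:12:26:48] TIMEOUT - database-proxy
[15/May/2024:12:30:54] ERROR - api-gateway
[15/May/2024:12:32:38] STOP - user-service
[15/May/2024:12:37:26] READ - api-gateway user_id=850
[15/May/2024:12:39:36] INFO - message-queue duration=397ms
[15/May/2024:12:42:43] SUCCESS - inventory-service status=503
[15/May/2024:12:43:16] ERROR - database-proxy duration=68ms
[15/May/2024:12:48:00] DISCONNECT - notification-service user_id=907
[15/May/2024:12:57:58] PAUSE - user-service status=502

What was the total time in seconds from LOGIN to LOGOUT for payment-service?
649

To calculate state duration:

1. Find LOGIN event for payment-service: 15/May/2024:12:11:00
2. Find LOGOUT event for payment-service: 15/May/2024:12:21:49
3. Calculate duration: 15/May/2024:12:21:49 - 15/May/2024:12:11:00 = 649 seconds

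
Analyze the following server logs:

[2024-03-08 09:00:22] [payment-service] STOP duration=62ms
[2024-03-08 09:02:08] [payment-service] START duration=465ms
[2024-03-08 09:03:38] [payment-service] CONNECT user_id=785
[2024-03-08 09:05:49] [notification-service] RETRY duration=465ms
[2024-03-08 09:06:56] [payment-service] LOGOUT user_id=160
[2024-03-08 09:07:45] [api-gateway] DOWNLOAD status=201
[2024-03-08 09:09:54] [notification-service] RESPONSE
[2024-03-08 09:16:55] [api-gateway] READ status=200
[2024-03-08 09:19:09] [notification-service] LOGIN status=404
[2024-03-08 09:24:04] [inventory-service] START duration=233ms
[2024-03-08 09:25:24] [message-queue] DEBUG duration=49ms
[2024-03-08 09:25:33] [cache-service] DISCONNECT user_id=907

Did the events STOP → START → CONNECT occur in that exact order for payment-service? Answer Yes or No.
Yes

To verify sequence order:

1. Find all events in sequence STOP → START → CONNECT for payment-service
2. Extract their timestamps
3. Check if timestamps are in ascending order
4. Result: Yes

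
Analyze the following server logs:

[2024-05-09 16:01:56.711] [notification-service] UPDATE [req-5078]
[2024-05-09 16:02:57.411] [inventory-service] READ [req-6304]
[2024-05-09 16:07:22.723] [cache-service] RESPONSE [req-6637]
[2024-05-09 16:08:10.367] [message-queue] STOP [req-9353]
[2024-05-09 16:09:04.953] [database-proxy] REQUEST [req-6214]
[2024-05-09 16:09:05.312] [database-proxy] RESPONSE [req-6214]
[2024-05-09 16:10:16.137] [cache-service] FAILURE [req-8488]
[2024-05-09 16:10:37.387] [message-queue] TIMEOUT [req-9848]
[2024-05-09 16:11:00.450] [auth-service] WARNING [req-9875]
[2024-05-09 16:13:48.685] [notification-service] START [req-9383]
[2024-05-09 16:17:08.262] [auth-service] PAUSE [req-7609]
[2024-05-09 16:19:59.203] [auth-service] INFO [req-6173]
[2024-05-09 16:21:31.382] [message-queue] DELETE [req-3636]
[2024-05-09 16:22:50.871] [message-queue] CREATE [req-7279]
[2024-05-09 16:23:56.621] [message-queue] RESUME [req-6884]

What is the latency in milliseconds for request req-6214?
359

To calculate latency:

1. Find REQUEST with id req-6214: 2024-05-09 16:09:04.953
2. Find RESPONSE with id req-6214: 2024-05-09 16:09:05.312
3. Latency: 2024-05-09 16:09:05.312 - 2024-05-09 16:09:04.953 = 359ms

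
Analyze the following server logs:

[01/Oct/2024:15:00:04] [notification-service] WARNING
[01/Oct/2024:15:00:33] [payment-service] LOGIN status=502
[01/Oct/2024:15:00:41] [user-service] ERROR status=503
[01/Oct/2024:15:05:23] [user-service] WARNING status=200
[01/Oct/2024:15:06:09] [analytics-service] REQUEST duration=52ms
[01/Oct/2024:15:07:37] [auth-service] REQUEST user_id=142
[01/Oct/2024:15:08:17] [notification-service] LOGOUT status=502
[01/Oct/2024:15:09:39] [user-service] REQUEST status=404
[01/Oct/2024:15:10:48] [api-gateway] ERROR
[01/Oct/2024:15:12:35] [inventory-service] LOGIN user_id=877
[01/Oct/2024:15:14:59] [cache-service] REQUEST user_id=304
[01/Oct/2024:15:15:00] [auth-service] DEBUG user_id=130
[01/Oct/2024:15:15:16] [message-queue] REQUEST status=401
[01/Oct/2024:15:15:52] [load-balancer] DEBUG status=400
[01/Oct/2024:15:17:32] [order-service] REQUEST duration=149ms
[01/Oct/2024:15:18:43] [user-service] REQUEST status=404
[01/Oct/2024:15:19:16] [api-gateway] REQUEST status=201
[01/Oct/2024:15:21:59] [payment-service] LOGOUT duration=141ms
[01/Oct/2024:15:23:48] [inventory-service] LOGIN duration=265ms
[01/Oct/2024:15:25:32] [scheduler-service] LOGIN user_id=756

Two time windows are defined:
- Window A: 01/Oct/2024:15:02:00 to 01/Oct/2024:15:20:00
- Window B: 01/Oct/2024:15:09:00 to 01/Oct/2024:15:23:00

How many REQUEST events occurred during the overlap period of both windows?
6

To find overlap events:

1. Window A: 01/Oct/2024:15:02:00 to 01/Oct/2024:15:20:00
2. Window B: 01/Oct/2024:15:09:00 to 01/Oct/2024:15:23:00
3. Overlap period: 01/Oct/2024:15:09:00 to 01/Oct/2024:15:20:00
4. Count REQUEST events in overlap: 6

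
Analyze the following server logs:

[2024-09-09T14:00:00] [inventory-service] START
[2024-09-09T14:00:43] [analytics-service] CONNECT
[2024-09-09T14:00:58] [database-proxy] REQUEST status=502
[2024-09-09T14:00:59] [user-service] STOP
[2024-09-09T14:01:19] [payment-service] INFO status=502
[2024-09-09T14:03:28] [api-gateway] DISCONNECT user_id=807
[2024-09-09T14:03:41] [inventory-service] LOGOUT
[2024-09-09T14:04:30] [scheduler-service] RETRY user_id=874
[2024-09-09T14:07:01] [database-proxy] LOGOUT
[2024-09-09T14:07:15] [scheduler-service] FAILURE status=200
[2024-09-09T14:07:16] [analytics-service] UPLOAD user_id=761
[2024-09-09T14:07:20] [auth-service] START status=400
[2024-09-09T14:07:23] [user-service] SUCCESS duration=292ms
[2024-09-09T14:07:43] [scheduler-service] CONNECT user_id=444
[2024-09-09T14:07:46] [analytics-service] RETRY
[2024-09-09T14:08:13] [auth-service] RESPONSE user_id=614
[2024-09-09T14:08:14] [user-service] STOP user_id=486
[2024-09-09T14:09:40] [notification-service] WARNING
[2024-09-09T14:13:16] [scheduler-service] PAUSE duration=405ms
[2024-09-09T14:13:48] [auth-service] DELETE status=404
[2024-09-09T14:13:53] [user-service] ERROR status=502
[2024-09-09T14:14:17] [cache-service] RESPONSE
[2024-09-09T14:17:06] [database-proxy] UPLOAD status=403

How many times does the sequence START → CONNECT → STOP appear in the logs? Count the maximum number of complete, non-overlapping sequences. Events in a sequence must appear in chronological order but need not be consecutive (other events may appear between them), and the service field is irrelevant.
2

To count sequences:

1. Look for pattern: START → CONNECT → STOP
2. Greedily scan the log in chronological order, matching each sequence element in turn (ignoring service)
3. Each time the full pattern completes, increment the count and restart matching from the next event
4. Complete non-overlapping sequences found: 2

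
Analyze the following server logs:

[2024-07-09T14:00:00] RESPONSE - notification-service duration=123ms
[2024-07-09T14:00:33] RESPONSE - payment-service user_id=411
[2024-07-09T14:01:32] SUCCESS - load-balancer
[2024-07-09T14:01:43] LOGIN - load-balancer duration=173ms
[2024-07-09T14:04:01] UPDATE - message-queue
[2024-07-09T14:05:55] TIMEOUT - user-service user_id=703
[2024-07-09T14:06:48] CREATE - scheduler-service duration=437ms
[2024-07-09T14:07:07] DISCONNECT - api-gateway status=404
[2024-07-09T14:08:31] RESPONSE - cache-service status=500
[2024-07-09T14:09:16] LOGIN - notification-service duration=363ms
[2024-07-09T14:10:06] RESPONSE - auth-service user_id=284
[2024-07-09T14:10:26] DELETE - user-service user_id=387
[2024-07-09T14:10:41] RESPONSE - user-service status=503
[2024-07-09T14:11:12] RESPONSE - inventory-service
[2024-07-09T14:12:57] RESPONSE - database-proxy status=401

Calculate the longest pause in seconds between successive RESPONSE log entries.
478

To find the longest gap:

1. Extract all RESPONSE events in chronological order
2. Calculate time differences between consecutive events
3. Find the maximum difference
4. Longest gap: 478 seconds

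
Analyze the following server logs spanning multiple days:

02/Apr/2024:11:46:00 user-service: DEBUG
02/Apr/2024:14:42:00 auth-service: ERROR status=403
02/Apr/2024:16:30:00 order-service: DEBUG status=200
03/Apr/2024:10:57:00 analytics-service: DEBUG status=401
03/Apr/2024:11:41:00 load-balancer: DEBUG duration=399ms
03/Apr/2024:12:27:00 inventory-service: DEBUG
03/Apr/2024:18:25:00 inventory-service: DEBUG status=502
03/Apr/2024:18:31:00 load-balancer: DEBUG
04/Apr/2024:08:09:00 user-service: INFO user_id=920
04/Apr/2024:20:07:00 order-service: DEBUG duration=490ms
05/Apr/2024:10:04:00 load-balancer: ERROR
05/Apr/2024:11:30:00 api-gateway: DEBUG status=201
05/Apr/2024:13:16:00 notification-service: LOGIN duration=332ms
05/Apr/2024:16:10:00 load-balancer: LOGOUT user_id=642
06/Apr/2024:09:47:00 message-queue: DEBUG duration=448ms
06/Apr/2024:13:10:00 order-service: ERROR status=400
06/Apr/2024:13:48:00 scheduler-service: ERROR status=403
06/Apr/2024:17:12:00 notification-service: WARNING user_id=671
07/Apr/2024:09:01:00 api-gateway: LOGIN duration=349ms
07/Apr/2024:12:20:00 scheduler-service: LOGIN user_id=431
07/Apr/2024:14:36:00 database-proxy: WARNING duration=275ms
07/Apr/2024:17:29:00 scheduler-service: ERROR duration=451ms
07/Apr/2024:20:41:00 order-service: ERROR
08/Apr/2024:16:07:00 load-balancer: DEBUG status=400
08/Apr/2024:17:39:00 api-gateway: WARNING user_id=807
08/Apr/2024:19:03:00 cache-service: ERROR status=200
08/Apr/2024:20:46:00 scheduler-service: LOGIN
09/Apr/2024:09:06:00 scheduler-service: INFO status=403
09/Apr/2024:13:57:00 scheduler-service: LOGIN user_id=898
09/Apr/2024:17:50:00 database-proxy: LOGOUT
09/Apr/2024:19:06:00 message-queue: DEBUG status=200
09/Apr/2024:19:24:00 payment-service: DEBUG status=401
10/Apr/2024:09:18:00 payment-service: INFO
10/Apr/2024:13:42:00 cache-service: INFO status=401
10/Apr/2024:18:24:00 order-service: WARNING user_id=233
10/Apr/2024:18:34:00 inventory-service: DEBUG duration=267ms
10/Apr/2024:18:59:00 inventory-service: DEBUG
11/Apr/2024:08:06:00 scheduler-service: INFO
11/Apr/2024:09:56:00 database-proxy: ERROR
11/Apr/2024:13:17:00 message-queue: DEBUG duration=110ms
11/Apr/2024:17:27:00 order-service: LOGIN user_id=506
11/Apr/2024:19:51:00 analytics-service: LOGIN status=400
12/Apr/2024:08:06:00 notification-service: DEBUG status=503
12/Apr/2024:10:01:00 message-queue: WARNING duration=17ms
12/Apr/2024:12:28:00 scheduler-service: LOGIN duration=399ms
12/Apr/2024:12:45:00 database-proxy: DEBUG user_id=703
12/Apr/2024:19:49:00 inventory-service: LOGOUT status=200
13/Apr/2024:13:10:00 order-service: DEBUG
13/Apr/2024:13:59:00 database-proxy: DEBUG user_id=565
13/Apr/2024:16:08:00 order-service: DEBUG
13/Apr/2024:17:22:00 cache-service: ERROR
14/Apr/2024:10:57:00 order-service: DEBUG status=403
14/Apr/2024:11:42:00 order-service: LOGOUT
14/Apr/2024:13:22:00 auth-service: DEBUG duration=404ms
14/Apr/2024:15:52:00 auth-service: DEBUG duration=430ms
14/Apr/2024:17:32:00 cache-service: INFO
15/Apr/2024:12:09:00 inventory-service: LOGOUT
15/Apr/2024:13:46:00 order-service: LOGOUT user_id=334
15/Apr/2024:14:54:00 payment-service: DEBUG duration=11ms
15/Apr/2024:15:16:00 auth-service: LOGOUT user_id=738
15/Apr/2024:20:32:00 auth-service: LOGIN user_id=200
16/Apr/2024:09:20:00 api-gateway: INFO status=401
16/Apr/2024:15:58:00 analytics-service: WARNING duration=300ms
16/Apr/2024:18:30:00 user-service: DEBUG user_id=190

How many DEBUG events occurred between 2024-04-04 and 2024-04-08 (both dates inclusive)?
4

To filter by date range:

1. Date range: 2024-04-04 through 2024-04-08, both dates inclusive
2. Filter for DEBUG events whose date falls in this range
3. Count matching events: 4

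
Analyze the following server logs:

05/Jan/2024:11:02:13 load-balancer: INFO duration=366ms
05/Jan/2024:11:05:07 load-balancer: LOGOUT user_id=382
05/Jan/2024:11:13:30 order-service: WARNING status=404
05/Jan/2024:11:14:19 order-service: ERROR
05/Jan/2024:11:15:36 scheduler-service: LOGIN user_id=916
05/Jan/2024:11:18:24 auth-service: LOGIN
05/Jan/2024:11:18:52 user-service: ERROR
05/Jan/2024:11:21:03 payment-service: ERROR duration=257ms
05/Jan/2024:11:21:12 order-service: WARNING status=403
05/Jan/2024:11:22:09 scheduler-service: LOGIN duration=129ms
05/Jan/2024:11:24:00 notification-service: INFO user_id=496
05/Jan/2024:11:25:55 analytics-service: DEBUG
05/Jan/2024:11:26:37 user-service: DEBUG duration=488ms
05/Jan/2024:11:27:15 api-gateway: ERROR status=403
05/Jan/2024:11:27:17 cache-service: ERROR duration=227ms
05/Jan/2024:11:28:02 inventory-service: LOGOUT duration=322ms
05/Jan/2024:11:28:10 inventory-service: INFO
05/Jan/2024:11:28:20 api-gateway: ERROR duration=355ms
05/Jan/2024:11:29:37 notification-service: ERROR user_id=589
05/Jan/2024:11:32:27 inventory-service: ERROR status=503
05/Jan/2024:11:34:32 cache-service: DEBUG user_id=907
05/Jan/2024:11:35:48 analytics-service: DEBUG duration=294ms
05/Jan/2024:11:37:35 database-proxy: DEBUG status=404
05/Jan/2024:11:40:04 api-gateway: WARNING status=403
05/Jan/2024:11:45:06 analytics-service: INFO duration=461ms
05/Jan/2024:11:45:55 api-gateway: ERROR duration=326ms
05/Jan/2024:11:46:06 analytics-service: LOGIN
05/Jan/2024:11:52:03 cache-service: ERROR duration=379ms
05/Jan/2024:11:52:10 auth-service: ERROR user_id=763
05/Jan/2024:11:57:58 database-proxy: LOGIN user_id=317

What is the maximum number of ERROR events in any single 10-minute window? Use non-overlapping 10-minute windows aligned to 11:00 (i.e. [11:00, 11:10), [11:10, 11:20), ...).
5

To find the burst window:

1. Divide the log period into non-overlapping 10-minute windows starting at 11:00
2. Count ERROR events in each window
3. Find the window with maximum count
4. Maximum events in a window: 5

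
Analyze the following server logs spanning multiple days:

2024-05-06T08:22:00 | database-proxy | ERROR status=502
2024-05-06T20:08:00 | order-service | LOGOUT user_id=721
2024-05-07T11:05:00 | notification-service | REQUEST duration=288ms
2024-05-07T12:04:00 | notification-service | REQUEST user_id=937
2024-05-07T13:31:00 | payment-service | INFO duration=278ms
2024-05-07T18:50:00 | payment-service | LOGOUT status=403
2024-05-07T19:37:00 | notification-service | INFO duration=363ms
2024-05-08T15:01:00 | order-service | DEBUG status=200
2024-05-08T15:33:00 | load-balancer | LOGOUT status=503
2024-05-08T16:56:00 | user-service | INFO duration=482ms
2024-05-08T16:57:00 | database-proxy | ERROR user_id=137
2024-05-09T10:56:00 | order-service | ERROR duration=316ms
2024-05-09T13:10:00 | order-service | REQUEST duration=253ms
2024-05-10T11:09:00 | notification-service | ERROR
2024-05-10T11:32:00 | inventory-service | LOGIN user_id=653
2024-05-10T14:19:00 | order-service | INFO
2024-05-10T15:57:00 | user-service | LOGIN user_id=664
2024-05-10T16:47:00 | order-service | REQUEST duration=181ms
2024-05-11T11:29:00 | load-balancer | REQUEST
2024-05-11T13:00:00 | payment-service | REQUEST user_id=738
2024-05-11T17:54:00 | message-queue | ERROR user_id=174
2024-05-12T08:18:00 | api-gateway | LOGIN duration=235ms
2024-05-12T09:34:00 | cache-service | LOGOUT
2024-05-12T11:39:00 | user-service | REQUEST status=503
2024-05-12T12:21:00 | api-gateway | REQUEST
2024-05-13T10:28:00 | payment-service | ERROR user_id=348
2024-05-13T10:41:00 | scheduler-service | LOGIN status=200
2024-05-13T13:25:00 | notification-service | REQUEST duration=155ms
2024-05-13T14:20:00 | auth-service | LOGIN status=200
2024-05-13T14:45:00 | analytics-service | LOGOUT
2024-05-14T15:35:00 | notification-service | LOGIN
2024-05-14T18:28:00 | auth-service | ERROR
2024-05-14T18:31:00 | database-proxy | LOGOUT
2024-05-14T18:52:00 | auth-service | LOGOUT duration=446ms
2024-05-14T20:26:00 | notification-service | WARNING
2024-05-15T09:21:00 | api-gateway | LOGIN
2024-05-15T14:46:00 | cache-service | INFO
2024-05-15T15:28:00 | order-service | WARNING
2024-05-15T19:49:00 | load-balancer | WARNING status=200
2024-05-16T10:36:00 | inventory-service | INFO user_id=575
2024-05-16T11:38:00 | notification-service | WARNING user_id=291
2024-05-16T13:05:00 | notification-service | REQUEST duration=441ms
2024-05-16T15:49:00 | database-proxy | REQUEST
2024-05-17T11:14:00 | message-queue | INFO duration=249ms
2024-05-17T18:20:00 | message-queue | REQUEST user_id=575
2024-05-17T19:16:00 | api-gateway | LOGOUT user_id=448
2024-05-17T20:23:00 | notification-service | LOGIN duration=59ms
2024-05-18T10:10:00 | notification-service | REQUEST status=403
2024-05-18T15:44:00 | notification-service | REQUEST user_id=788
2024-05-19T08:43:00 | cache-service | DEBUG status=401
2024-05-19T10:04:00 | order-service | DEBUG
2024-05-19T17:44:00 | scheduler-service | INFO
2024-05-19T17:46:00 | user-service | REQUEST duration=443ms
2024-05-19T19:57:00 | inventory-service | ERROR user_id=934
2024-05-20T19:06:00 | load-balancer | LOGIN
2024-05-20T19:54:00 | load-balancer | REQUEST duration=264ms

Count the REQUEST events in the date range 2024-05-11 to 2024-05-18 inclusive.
10

To filter by date range:

1. Date range: 2024-05-11 through 2024-05-18, both dates inclusive
2. Filter for REQUEST events whose date falls in this range
3. Count matching events: 10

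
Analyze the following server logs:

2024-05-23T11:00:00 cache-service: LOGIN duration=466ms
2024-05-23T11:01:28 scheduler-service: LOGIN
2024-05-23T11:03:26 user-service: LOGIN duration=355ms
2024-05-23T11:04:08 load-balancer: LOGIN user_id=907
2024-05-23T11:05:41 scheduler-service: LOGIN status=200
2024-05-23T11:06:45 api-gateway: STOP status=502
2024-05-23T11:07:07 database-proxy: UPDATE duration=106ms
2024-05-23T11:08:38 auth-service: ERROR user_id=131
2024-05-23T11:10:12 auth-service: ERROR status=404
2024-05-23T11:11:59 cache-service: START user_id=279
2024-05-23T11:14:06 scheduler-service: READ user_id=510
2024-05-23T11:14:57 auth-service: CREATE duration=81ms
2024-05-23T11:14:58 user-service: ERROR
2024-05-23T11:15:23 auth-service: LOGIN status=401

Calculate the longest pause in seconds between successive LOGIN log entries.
582

To find the longest gap:

1. Extract all LOGIN events in chronological order
2. Calculate time differences between consecutive events
3. Find the maximum difference
4. Longest gap: 582 seconds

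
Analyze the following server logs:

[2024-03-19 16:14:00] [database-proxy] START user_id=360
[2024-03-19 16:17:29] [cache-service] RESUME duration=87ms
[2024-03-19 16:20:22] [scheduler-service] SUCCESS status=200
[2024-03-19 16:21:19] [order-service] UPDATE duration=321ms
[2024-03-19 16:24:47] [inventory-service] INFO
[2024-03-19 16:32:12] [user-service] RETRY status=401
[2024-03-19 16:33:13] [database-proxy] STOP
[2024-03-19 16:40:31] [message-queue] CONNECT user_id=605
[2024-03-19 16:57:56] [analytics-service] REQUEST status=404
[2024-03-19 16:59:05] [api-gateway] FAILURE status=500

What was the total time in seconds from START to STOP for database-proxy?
1153

To calculate state duration:

1. Find START event for database-proxy: 2024-03-19 16:14:00
2. Find STOP event for database-proxy: 2024-03-19 16:33:13
3. Calculate duration: 2024-03-19 16:33:13 - 2024-03-19 16:14:00 = 1153 seconds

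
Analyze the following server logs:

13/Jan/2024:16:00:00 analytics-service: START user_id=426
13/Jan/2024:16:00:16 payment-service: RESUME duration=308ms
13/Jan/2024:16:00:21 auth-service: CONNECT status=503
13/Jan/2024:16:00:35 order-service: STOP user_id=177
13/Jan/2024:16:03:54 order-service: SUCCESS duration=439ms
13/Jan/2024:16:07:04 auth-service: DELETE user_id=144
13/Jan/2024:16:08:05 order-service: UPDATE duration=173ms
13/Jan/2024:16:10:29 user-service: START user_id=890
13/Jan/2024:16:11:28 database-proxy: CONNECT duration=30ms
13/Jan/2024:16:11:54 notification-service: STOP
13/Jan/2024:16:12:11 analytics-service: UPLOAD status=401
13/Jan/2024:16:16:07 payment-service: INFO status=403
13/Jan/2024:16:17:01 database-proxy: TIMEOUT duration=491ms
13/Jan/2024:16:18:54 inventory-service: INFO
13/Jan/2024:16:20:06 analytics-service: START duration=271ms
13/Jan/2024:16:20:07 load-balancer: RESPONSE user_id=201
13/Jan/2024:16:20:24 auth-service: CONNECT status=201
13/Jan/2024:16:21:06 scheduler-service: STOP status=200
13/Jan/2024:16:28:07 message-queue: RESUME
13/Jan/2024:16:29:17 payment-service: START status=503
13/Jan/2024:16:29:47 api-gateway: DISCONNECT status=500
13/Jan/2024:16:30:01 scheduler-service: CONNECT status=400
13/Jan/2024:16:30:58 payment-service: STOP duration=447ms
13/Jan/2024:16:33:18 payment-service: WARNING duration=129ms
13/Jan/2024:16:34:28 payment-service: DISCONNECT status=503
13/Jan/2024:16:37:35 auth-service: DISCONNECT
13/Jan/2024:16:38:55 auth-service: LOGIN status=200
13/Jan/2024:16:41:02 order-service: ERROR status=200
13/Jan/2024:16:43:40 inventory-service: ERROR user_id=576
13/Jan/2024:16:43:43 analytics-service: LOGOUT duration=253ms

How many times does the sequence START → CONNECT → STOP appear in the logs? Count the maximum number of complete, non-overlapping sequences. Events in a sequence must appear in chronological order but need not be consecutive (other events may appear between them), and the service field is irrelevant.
4

To count sequences:

1. Look for pattern: START → CONNECT → STOP
2. Greedily scan the log in chronological order, matching each sequence element in turn (ignoring service)
3. Each time the full pattern completes, increment the count and restart matching from the next event
4. Complete non-overlapping sequences found: 4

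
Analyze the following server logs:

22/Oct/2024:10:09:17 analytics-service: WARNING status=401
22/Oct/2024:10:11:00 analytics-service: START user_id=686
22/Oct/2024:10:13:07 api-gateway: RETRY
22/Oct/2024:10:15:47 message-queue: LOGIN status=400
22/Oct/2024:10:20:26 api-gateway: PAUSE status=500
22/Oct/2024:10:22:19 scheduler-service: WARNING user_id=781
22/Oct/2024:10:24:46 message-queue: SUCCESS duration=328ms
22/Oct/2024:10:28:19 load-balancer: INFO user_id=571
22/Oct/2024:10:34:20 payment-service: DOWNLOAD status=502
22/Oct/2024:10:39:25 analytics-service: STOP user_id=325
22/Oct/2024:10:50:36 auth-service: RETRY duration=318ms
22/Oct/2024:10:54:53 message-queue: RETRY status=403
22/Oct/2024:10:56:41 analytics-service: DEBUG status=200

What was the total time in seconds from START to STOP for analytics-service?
1705

To calculate state duration:

1. Find START event for analytics-service: 22/Oct/2024:10:11:00
2. Find STOP event for analytics-service: 22/Oct/2024:10:39:25
3. Calculate duration: 22/Oct/2024:10:39:25 - 22/Oct/2024:10:11:00 = 1705 seconds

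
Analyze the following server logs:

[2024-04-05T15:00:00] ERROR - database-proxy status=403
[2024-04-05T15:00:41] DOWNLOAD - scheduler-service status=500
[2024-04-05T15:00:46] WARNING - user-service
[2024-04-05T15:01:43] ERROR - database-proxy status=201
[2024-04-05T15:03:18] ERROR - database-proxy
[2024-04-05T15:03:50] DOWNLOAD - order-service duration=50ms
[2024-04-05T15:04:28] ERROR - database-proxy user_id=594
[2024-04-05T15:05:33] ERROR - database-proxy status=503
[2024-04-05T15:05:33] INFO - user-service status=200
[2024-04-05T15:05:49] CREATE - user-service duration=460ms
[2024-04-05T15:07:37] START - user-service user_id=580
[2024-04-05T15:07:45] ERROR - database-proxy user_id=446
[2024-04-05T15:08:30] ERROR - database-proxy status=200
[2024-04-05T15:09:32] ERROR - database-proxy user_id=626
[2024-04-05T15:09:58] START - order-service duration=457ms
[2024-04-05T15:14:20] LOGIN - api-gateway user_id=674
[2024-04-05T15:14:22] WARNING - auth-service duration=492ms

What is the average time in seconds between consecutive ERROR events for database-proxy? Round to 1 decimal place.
81.7

To calculate average interval:

1. Find all ERROR events for database-proxy in order
2. Calculate time gaps between consecutive events
3. Compute mean of gaps: 572 / 7 = 81.7 seconds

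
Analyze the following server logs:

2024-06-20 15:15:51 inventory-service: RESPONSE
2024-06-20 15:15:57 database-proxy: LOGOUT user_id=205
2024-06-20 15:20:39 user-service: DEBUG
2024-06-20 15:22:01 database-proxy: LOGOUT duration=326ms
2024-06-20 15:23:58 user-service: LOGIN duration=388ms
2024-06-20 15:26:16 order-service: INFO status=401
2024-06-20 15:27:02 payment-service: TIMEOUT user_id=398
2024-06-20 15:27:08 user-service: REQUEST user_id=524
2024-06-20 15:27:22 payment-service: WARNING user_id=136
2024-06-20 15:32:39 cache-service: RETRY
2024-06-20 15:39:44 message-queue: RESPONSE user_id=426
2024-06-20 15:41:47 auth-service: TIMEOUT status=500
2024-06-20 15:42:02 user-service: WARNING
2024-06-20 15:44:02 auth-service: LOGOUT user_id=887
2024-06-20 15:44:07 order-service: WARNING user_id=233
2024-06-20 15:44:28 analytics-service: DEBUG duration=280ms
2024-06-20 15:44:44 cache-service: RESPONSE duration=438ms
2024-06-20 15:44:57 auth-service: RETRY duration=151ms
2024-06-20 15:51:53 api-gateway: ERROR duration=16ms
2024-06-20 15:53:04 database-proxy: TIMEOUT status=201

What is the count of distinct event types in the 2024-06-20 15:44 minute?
5

To count unique event types:

1. Filter events in the minute starting at 2024-06-20 15:44
2. Extract event types from matching entries
3. Count unique types: 5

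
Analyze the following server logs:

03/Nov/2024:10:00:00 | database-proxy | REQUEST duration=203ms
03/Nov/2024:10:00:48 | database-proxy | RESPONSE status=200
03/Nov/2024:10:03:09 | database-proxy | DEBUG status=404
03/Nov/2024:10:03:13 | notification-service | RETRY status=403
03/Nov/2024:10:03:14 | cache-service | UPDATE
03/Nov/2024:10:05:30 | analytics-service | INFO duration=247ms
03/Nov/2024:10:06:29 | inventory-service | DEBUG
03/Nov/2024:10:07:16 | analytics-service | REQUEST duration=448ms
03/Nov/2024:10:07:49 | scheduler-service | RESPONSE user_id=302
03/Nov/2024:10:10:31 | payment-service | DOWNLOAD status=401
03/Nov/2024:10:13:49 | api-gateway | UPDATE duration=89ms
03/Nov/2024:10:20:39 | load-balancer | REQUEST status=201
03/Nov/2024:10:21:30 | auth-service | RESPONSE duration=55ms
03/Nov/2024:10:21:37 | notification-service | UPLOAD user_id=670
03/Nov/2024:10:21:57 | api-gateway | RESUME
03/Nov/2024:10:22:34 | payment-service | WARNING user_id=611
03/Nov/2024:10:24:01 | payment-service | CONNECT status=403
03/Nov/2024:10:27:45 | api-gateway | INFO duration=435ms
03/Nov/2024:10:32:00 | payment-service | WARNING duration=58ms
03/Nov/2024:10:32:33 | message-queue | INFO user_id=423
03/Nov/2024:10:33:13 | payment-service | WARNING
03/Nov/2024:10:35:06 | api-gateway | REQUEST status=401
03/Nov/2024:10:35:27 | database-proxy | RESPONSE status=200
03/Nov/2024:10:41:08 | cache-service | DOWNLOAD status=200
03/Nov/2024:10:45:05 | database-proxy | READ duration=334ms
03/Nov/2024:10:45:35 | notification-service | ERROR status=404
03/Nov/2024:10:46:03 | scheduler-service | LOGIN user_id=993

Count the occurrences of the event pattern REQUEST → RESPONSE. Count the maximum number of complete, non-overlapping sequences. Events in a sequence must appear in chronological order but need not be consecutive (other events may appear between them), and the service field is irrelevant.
4

To count sequences:

1. Look for pattern: REQUEST → RESPONSE
2. Greedily scan the log in chronological order, matching each sequence element in turn (ignoring service)
3. Each time the full pattern completes, increment the count and restart matching from the next event
4. Complete non-overlapping sequences found: 4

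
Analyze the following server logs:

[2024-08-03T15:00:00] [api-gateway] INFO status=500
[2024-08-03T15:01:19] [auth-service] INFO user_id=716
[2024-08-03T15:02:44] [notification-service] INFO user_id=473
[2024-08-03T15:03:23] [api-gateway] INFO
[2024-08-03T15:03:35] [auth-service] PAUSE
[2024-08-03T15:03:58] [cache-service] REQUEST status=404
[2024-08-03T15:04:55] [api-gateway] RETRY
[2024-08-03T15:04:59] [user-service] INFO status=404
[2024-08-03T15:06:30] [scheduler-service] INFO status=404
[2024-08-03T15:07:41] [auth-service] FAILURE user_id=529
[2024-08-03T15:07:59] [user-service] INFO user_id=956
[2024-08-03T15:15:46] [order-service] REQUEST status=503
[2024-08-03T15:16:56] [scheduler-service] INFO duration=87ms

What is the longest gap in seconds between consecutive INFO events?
537

To find the longest gap:

1. Extract all INFO events in chronological order
2. Calculate time differences between consecutive events
3. Find the maximum difference
4. Longest gap: 537 seconds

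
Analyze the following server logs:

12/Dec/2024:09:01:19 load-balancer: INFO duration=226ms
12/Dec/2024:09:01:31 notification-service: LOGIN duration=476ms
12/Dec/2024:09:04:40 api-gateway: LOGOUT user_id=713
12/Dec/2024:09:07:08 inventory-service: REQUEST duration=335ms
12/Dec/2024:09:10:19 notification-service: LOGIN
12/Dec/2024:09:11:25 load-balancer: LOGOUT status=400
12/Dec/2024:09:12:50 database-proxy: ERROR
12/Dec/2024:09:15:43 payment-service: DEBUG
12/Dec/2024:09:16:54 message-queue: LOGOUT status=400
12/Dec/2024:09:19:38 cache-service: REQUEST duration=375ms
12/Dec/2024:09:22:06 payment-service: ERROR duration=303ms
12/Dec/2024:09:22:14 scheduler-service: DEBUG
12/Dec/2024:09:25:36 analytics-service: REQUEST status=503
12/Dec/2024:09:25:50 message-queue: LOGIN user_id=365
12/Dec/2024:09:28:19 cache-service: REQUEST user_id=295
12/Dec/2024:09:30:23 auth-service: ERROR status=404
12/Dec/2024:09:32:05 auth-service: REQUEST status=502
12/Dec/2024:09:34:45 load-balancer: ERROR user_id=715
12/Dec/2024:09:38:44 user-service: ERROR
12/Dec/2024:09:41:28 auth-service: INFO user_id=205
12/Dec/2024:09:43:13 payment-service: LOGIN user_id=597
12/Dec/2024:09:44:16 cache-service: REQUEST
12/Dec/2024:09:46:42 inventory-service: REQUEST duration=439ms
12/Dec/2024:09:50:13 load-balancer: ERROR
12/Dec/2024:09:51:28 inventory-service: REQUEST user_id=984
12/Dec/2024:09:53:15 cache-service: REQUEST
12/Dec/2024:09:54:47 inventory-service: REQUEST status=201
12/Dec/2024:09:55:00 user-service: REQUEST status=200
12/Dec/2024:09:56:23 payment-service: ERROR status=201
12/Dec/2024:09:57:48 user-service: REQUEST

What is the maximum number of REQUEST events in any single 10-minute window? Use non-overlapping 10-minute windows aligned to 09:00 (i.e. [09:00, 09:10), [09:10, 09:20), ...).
5

To find the burst window:

1. Divide the log period into non-overlapping 10-minute windows starting at 09:00
2. Count REQUEST events in each window
3. Find the window with maximum count
4. Maximum events in a window: 5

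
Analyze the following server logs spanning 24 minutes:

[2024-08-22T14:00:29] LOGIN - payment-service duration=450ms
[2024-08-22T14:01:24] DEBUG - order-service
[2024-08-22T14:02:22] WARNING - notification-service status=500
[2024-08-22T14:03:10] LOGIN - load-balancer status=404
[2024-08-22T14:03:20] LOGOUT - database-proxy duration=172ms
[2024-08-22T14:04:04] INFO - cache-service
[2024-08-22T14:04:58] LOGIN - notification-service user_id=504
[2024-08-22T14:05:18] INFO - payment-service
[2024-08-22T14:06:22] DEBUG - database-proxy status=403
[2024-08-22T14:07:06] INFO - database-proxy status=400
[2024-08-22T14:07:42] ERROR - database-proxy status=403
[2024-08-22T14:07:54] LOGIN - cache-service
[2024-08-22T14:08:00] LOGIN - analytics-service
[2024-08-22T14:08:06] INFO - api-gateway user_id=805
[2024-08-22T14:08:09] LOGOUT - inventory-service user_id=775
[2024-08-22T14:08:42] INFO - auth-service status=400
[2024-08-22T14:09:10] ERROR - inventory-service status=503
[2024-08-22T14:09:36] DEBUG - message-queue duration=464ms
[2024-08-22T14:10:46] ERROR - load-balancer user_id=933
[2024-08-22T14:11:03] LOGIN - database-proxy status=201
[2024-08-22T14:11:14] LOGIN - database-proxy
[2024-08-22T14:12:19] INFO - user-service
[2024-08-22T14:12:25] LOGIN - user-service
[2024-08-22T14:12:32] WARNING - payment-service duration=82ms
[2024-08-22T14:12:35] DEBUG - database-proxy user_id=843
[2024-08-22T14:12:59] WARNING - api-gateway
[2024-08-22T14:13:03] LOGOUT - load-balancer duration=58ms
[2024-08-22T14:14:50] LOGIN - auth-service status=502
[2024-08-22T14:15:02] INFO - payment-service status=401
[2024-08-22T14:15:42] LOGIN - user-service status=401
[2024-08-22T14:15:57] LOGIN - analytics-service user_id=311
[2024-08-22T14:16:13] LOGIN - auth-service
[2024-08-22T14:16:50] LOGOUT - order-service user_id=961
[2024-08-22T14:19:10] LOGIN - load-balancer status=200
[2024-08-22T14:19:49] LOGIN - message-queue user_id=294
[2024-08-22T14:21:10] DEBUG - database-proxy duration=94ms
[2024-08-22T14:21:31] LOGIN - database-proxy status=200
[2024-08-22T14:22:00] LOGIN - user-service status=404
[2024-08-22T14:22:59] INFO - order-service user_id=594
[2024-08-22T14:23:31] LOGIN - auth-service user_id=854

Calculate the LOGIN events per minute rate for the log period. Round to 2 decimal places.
0.71

To calculate the rate:

1. Count total LOGIN events: 17
2. Total time period: 24 minutes
3. Rate = 17 / 24 = 0.71 events per minute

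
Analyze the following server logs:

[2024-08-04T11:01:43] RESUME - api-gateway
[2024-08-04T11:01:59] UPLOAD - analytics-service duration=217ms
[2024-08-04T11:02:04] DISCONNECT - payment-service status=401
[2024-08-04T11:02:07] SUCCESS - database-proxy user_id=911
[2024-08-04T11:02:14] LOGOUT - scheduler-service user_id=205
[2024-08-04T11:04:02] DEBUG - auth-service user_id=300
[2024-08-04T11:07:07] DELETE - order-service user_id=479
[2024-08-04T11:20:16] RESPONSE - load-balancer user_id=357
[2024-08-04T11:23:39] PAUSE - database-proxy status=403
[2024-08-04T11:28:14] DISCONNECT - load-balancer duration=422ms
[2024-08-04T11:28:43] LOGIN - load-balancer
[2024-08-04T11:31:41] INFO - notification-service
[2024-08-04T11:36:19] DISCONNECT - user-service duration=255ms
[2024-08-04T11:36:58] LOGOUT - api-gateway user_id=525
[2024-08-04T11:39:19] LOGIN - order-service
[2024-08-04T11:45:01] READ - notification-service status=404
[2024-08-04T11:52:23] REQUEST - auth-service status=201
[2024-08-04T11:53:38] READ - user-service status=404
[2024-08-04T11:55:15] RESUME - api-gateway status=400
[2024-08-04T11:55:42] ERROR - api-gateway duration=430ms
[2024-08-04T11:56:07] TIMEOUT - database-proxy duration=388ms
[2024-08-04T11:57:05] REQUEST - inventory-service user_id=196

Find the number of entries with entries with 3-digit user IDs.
7

To find matching entries:

1. Pattern to match: entries with 3-digit user IDs
2. Scan each log entry for the pattern
3. Count matches: 7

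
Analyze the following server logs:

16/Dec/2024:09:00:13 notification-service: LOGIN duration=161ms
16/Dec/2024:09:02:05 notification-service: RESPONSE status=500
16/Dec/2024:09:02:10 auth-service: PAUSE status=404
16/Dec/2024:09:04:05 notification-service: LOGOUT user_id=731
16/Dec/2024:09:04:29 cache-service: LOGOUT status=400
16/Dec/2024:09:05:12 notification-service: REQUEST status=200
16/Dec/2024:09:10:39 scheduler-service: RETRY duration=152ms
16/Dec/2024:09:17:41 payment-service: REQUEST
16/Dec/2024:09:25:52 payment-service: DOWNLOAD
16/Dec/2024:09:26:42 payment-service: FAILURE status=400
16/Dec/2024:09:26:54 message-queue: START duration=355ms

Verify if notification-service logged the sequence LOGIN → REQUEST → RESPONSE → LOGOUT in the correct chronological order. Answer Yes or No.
No

To verify sequence order:

1. Find all events in sequence LOGIN → REQUEST → RESPONSE → LOGOUT for notification-service
2. Extract their timestamps
3. Check if timestamps are in ascending order
4. Result: No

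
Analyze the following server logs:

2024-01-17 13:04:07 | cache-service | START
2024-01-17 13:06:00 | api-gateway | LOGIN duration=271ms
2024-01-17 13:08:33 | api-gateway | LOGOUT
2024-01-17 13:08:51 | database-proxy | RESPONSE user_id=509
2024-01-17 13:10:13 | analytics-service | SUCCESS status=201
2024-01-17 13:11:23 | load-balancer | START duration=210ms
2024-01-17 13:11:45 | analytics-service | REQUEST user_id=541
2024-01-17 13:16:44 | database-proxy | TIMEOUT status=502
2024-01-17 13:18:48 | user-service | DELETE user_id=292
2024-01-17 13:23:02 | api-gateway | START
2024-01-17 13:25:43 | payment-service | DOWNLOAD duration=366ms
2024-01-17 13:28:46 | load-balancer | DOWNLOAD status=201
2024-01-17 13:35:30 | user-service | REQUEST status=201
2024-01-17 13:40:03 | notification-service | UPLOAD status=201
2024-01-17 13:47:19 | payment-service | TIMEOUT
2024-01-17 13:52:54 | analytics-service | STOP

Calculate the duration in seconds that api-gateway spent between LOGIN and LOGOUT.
153

To calculate state duration:

1. Find LOGIN event for api-gateway: 2024-01-17 13:06:00
2. Find LOGOUT event for api-gateway: 2024-01-17 13:08:33
3. Calculate duration: 2024-01-17 13:08:33 - 2024-01-17 13:06:00 = 153 seconds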